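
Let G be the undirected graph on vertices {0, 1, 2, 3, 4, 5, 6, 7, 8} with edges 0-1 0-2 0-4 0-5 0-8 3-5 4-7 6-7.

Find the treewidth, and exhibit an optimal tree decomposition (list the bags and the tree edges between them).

Treewidth 1.
Bags: B1 = {4, 7}  B2 = {0, 4}  B3 = {0, 1}  B4 = {6, 7}  B5 = {0, 8}  B6 = {0, 2}  B7 = {0, 5}  B8 = {3, 5}
Tree: B1–B2, B2–B3, B1–B4, B3–B5, B3–B6, B6–B7, B7–B8

Every bag has size at most 2, so the width is 2 − 1 = 1 and tw(G) ≤ 1. Any graph with an edge has treewidth ≥ 1, and G has the edge 4–7. Combining the bounds, tw(G) = 1.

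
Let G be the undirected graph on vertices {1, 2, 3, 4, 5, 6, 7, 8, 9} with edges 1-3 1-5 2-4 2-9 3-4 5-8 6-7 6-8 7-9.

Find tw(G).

2

A width-2 tree decomposition is:
Bags: B1 = {5, 6, 8}  B2 = {5, 6, 7}  B3 = {5, 7, 9}  B4 = {2, 5, 9}  B5 = {2, 4, 5}  B6 = {3, 4, 5}  B7 = {1, 3, 5}
Tree: B1–B2, B2–B3, B3–B4, B4–B5, B5–B6, B6–B7
The largest bag has 3 vertices, giving width 2; this decomposition certifies tw(G) ≤ 2. The edges 5–8–6–7–9–2–4–3–1–5 form a cycle, so G is not a tree and its treewidth is at least 2. Therefore the treewidth is 2.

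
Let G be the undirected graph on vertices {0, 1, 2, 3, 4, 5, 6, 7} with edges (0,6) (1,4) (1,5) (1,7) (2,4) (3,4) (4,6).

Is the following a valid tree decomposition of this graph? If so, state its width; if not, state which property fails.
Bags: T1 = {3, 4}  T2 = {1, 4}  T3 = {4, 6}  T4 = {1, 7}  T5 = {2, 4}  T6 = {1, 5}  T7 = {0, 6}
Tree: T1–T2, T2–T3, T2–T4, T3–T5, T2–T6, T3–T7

Yes; width 1.

Checking the three conditions: (i) the bags cover all of {0, 1, 2, 3, 4, 5, 6, 7}; (ii) for each edge, some bag contains both endpoints; (iii) the bags containing any fixed vertex form a subtree. All hold, so the decomposition is valid with width 2 − 1 = 1.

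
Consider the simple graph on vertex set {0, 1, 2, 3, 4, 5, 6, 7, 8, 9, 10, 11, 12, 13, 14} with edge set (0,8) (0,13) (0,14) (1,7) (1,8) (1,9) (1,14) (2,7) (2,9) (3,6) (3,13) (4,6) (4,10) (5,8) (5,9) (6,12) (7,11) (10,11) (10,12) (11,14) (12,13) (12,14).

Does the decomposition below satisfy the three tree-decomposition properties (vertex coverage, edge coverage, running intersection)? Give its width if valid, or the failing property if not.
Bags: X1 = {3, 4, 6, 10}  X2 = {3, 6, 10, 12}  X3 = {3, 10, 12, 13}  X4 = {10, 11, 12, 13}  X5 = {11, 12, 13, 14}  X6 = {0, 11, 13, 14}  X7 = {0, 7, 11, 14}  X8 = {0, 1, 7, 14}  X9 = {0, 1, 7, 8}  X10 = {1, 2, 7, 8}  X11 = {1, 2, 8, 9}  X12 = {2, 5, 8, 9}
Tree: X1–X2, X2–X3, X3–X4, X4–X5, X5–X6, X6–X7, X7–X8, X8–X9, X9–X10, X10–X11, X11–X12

Checking the three conditions: (i) the bags cover all of {0, 1, 2, 3, 4, 5, 6, 7, 8, 9, 10, 11, 12, 13, 14}; (ii) for each edge, some bag contains both endpoints; (iii) the bags containing any fixed vertex form a subtree. All hold, so the decomposition is valid with width 4 − 1 = 3.

Yes; width 3.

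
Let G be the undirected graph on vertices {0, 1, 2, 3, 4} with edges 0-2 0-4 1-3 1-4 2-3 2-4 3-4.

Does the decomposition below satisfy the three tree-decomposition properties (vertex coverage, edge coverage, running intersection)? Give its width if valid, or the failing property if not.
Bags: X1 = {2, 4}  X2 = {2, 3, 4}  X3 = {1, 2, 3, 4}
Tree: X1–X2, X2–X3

A tree decomposition must satisfy three properties: every vertex lies in some bag; for every edge, both endpoints lie together in some bag; and for every vertex, the bags containing it form a connected subtree. Here vertex 0 appears in no bag, so the decomposition is invalid.

No — vertex 0 appears in no bag.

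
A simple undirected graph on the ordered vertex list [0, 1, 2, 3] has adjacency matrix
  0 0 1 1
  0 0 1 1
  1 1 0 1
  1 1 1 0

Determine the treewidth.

2

A width-2 tree decomposition is:
Bags: B1 = {1, 2, 3}  B2 = {0, 2, 3}
Tree: B1–B2
Each bag holds 3 vertices, so the decomposition has width 2, which upper-bounds the treewidth. On the other hand G contains the 3-clique {0, 2, 3}. A clique must lie in a single bag of any decomposition, so no decomposition can have width below 2. The upper and lower bounds meet at 2, so that is the treewidth.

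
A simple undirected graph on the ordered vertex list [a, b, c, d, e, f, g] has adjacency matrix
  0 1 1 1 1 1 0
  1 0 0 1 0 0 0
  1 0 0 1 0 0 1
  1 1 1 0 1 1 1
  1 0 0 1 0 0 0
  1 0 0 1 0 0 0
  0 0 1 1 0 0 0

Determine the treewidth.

A width-2 tree decomposition is:
Bags: B1 = {a, c, d}  B2 = {a, d, f}  B3 = {c, d, g}  B4 = {a, d, e}  B5 = {a, b, d}
Tree: B1–B2, B1–B3, B2–B4, B1–B5
Each bag holds 3 vertices, so the decomposition has width 2, which upper-bounds the treewidth. On the other hand G contains the 3-clique {c, d, g}. A clique must lie in a single bag of any decomposition, so no decomposition can have width below 2. Combining the bounds, tw(G) = 2.

2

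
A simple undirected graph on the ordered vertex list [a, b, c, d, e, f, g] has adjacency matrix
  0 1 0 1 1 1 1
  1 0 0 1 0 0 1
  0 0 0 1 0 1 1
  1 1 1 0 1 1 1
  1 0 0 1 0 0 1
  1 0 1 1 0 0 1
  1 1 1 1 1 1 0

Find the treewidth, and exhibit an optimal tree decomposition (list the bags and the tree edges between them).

The largest bag has 4 vertices, giving width 3; this decomposition certifies tw(G) ≤ 3. For the lower bound, the 4 vertices {c, d, f, g} are pairwise adjacent, and any tree decomposition puts a clique entirely inside one bag — forcing width ≥ 3. The upper and lower bounds meet at 3, so that is the treewidth.

Treewidth 3.
One optimal decomposition is:
Bags: B1 = {a, d, f, g}  B2 = {a, d, e, g}  B3 = {a, b, d, g}  B4 = {c, d, f, g}
Tree: B1–B2, B1–B3, B1–B4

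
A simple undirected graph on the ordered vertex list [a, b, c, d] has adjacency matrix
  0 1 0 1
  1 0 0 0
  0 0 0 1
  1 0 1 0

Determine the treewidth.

1

A width-1 tree decomposition is:
Bags: B1 = {a, b}  B2 = {a, d}  B3 = {c, d}
Tree: B1–B2, B2–B3
Every bag has size at most 2, so the width is 2 − 1 = 1 and tw(G) ≤ 1. G has an edge, so its treewidth is at least 1. Combining the bounds, tw(G) = 1.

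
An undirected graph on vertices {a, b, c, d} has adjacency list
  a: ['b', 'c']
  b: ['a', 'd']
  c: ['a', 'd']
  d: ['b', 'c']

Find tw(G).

A width-2 tree decomposition is:
Bags: B1 = {b, c, d}  B2 = {a, b, c}
Tree: B1–B2
Every bag has size at most 3, so the width is 3 − 1 = 2 and tw(G) ≤ 2. Since c–d–b–a–c is a cycle in G, G is not acyclic. Forests are exactly the graphs of treewidth ≤ 1, so tw(G) ≥ 2. Therefore the treewidth is 2.

2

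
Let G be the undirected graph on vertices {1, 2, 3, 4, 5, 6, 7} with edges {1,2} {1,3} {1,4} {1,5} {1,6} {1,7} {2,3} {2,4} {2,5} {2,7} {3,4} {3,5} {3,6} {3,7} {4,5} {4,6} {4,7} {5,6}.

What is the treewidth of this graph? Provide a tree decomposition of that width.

Treewidth 4.
One optimal decomposition is:
Bags: B1 = {1, 3, 4, 5, 6}  B2 = {1, 2, 3, 4, 5}  B3 = {1, 2, 3, 4, 7}
Tree: B1–B2, B2–B3

Each bag holds 5 vertices, so the decomposition has width 4, which upper-bounds the treewidth. On the other hand G contains the 5-clique {1, 2, 3, 4, 5}. A clique must lie in a single bag of any decomposition, so no decomposition can have width below 4. Hence tw(G) = 4 exactly.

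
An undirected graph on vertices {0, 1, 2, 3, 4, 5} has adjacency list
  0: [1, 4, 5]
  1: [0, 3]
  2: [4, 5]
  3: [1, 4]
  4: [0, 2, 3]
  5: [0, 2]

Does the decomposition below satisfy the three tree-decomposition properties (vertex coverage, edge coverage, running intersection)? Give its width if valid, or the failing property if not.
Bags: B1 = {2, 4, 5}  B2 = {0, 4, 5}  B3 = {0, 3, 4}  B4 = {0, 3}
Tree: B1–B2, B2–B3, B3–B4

A tree decomposition must satisfy three properties: every vertex lies in some bag; for every edge, both endpoints lie together in some bag; and for every vertex, the bags containing it form a connected subtree. Here vertex 1 appears in no bag, so the decomposition is invalid.

No — vertex 1 appears in no bag.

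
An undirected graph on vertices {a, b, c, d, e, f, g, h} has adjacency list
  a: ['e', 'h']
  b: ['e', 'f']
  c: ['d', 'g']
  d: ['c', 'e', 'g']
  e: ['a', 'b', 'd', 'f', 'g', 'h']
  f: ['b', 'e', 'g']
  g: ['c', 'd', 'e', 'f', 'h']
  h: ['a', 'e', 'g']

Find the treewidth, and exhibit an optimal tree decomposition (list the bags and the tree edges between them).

Each bag holds 3 vertices, so the decomposition has width 2, which upper-bounds the treewidth. For the lower bound, the 3 vertices {d, e, g} are pairwise adjacent, and any tree decomposition puts a clique entirely inside one bag — forcing width ≥ 2. The upper and lower bounds meet at 2, so that is the treewidth.

Treewidth 2.
Bags: B1 = {e, f, g}  B2 = {d, e, g}  B3 = {e, g, h}  B4 = {a, e, h}  B5 = {c, d, g}  B6 = {b, e, f}
Tree: B1–B2, B1–B3, B3–B4, B2–B5, B1–B6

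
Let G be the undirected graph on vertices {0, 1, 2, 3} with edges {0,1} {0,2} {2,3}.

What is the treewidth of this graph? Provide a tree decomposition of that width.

Treewidth 1.
Bags: B1 = {0, 2}  B2 = {0, 1}  B3 = {2, 3}
Tree: B1–B2, B1–B3

Each bag holds 2 vertices, so the decomposition has width 1, which upper-bounds the treewidth. Since G has at least one edge (e.g. 2–0), it is not an edgeless graph, so tw(G) ≥ 1. The upper and lower bounds meet at 1, so that is the treewidth.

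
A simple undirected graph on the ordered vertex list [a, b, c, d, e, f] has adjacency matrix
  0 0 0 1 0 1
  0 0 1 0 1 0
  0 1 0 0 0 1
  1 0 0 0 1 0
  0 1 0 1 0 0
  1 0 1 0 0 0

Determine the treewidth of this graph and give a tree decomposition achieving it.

Treewidth 2.
One optimal decomposition is:
Bags: B1 = {a, d, f}  B2 = {c, d, f}  B3 = {b, c, d}  B4 = {b, d, e}
Tree: B1–B2, B2–B3, B3–B4

The largest bag has 3 vertices, giving width 2; this decomposition certifies tw(G) ≤ 2. The edges d–a–f–c–b–e–d form a cycle, so G is not a tree and its treewidth is at least 2. The upper and lower bounds meet at 2, so that is the treewidth.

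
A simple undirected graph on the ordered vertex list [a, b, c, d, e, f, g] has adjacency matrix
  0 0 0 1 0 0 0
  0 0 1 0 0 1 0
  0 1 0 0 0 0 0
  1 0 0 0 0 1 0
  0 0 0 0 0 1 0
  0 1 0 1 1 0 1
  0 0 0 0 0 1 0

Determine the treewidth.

1

A width-1 tree decomposition is:
Bags: B1 = {b, f}  B2 = {d, f}  B3 = {e, f}  B4 = {f, g}  B5 = {b, c}  B6 = {a, d}
Tree: B1–B2, B1–B3, B2–B4, B1–B5, B2–B6
Every bag has size at most 2, so the width is 2 − 1 = 1 and tw(G) ≤ 1. Since G has at least one edge (e.g. b–f), it is not an edgeless graph, so tw(G) ≥ 1. Therefore the treewidth is 1.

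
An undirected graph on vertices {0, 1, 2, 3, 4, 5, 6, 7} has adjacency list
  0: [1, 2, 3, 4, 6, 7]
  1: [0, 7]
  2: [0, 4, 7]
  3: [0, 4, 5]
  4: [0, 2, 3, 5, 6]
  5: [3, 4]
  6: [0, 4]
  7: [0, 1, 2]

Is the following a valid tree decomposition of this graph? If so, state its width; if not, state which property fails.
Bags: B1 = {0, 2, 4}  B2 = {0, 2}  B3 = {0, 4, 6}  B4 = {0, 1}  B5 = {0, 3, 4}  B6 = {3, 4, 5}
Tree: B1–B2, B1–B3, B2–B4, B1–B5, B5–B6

A tree decomposition must satisfy three properties: every vertex lies in some bag; for every edge, both endpoints lie together in some bag; and for every vertex, the bags containing it form a connected subtree. Here vertex 7 appears in no bag, so the decomposition is invalid.

No — vertex 7 appears in no bag.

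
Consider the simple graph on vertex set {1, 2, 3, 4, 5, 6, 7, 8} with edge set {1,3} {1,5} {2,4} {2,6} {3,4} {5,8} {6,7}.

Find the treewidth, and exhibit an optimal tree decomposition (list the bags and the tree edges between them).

Treewidth 1.
One optimal decomposition is:
Bags: B1 = {6, 7}  B2 = {2, 6}  B3 = {2, 4}  B4 = {3, 4}  B5 = {1, 3}  B6 = {1, 5}  B7 = {5, 8}
Tree: B1–B2, B2–B3, B3–B4, B4–B5, B5–B6, B6–B7

Each bag holds 2 vertices, so the decomposition has width 1, which upper-bounds the treewidth. G has an edge, so its treewidth is at least 1. Combining the bounds, tw(G) = 1.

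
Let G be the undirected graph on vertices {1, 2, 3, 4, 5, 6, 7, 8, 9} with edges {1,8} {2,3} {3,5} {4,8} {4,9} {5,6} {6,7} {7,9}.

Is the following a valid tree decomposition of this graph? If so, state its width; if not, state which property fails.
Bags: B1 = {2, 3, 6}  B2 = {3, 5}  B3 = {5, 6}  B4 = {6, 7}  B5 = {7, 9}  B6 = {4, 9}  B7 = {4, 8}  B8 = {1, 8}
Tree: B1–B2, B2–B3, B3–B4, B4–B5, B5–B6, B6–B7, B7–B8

No — bags containing vertex 6 are not connected in the tree.

A tree decomposition must satisfy three properties: every vertex lies in some bag; for every edge, both endpoints lie together in some bag; and for every vertex, the bags containing it form a connected subtree. Here bags containing vertex 6 are not connected in the tree, so the decomposition is invalid.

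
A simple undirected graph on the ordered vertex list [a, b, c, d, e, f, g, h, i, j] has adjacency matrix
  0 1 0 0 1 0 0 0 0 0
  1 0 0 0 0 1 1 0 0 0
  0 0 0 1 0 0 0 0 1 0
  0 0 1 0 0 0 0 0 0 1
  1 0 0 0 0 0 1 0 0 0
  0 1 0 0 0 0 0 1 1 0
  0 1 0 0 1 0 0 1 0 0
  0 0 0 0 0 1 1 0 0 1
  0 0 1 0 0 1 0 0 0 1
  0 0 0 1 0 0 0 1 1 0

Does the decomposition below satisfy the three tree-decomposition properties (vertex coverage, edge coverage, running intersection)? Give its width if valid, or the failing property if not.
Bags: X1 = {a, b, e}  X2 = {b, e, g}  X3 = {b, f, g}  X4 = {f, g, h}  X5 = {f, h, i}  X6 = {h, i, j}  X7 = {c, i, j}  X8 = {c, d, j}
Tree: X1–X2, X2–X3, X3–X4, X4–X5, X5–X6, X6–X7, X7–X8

Every vertex of G appears in some bag (union = {a, b, c, d, e, f, g, h, i, j}); every edge is covered by a bag; and for each vertex v the set of bags containing v is connected in the bag tree. The decomposition is therefore valid. The largest bag has 3 vertices, so the width is 2.

Yes; width 2.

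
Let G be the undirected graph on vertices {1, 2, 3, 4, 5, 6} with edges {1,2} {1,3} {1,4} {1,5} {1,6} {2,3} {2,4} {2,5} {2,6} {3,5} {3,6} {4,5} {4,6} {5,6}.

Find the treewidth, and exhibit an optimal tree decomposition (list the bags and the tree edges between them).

Each bag holds 5 vertices, so the decomposition has width 4, which upper-bounds the treewidth. For the lower bound, the 5 vertices {1, 2, 3, 5, 6} are pairwise adjacent, and any tree decomposition puts a clique entirely inside one bag — forcing width ≥ 4. The upper and lower bounds meet at 4, so that is the treewidth.

Treewidth 4.
Bags: B1 = {1, 2, 4, 5, 6}  B2 = {1, 2, 3, 5, 6}
Tree: B1–B2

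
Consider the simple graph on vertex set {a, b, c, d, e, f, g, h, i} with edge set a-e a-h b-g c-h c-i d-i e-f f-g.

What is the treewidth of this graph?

A width-1 tree decomposition is:
Bags: B1 = {d, i}  B2 = {c, i}  B3 = {c, h}  B4 = {a, h}  B5 = {a, e}  B6 = {e, f}  B7 = {f, g}  B8 = {b, g}
Tree: B1–B2, B2–B3, B3–B4, B4–B5, B5–B6, B6–B7, B7–B8
Each bag holds 2 vertices, so the decomposition has width 1, which upper-bounds the treewidth. G has an edge, so its treewidth is at least 1. The upper and lower bounds meet at 1, so that is the treewidth.

1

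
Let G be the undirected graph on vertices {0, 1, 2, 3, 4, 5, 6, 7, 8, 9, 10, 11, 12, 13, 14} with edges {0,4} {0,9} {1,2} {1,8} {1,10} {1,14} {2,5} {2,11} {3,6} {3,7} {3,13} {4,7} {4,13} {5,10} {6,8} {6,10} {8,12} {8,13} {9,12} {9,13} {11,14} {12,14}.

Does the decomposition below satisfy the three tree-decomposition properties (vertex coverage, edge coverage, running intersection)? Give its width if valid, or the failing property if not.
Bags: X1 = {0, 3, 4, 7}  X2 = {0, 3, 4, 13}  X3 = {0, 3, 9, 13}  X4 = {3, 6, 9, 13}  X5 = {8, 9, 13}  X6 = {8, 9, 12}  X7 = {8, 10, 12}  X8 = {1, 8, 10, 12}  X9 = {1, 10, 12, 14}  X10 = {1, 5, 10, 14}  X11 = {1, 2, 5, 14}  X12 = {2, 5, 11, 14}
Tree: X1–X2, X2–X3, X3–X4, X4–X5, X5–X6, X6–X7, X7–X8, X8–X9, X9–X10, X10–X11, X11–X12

No — edge (6,8) lies in no bag.

A tree decomposition must satisfy three properties: every vertex lies in some bag; for every edge, both endpoints lie together in some bag; and for every vertex, the bags containing it form a connected subtree. Here edge (6,8) lies in no bag, so the decomposition is invalid.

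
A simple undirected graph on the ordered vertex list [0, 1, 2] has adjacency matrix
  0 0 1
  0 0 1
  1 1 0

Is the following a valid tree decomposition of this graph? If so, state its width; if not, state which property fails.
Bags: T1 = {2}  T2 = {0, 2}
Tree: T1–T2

A tree decomposition must satisfy three properties: every vertex lies in some bag; for every edge, both endpoints lie together in some bag; and for every vertex, the bags containing it form a connected subtree. Here vertex 1 appears in no bag, so the decomposition is invalid.

No — vertex 1 appears in no bag.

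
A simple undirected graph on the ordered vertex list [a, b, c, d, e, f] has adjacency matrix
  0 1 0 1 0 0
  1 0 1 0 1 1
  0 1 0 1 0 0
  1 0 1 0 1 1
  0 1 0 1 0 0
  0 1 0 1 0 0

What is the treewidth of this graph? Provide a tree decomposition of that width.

Treewidth 2.
One such decomposition:
Bags: B1 = {b, c, d}  B2 = {a, b, d}  B3 = {b, d, e}  B4 = {b, d, f}
Tree: B1–B2, B2–B3, B3–B4

The largest bag has 3 vertices, giving width 2; this decomposition certifies tw(G) ≤ 2. The edges b–c–d–a–b form a cycle, so G is not a tree and its treewidth is at least 2. Therefore the treewidth is 2.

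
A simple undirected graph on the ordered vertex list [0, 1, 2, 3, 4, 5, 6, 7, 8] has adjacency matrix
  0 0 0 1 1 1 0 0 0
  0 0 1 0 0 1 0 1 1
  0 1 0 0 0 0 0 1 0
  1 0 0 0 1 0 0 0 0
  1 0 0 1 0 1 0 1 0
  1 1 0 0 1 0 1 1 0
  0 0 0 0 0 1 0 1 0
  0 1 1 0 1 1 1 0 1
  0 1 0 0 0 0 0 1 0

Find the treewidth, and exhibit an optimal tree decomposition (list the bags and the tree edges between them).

Each bag holds 3 vertices, so the decomposition has width 2, which upper-bounds the treewidth. For the lower bound, the 3 vertices {0, 3, 4} are pairwise adjacent, and any tree decomposition puts a clique entirely inside one bag — forcing width ≥ 2. The upper and lower bounds meet at 2, so that is the treewidth.

Treewidth 2.
Bags: B1 = {4, 5, 7}  B2 = {0, 4, 5}  B3 = {1, 5, 7}  B4 = {0, 3, 4}  B5 = {1, 7, 8}  B6 = {5, 6, 7}  B7 = {1, 2, 7}
Tree: B1–B2, B1–B3, B2–B4, B3–B5, B1–B6, B5–B7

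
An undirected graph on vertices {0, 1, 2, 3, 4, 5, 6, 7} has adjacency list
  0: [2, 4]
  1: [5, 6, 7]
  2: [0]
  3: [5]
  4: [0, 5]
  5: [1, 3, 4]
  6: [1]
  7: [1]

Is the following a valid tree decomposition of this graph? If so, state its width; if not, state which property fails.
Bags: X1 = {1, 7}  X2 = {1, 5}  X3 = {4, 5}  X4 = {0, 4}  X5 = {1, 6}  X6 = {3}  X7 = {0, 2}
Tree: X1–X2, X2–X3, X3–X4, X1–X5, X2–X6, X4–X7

No — edge (5,3) lies in no bag.

A tree decomposition must satisfy three properties: every vertex lies in some bag; for every edge, both endpoints lie together in some bag; and for every vertex, the bags containing it form a connected subtree. Here edge (5,3) lies in no bag, so the decomposition is invalid.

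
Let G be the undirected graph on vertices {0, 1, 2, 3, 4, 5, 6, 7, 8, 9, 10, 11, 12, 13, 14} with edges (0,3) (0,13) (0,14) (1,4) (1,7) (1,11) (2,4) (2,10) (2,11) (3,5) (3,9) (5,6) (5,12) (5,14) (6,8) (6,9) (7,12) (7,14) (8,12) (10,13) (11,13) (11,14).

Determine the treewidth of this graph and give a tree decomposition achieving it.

Treewidth 3.
Bags: B1 = {6, 8, 9, 12}  B2 = {5, 6, 9, 12}  B3 = {3, 5, 9, 12}  B4 = {3, 5, 7, 12}  B5 = {3, 5, 7, 14}  B6 = {0, 3, 7, 14}  B7 = {0, 1, 7, 14}  B8 = {0, 1, 11, 14}  B9 = {0, 1, 11, 13}  B10 = {1, 4, 11, 13}  B11 = {2, 4, 11, 13}  B12 = {2, 4, 10, 13}
Tree: B1–B2, B2–B3, B3–B4, B4–B5, B5–B6, B6–B7, B7–B8, B8–B9, B9–B10, B10–B11, B11–B12

Every bag has size at most 4, so the width is 4 − 1 = 3 and tw(G) ≤ 3. For the lower bound: the 4 vertex sets {6,8,9}, {12}, {5}, {0,3,7,14} are disjoint, each induces a connected subgraph, and every pair is joined by at least one edge of G. Contracting each set to a single vertex therefore yields K_{4} as a minor, and since treewidth is minor-monotone, tw(G) ≥ tw(K_{4}) = 3. Combining the bounds, tw(G) = 3.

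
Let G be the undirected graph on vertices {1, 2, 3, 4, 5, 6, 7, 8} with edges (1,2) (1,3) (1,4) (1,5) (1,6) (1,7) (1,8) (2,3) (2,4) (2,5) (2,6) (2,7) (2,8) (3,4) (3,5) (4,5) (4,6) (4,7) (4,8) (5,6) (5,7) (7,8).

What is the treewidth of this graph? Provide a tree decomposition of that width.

Every bag has size at most 5, so the width is 5 − 1 = 4 and tw(G) ≤ 4. For the lower bound, the 5 vertices {1, 2, 4, 7, 8} are pairwise adjacent, and any tree decomposition puts a clique entirely inside one bag — forcing width ≥ 4. Combining the bounds, tw(G) = 4.

Treewidth 4.
One such decomposition:
Bags: B1 = {1, 2, 4, 5, 7}  B2 = {1, 2, 4, 7, 8}  B3 = {1, 2, 4, 5, 6}  B4 = {1, 2, 3, 4, 5}
Tree: B1–B2, B1–B3, B3–B4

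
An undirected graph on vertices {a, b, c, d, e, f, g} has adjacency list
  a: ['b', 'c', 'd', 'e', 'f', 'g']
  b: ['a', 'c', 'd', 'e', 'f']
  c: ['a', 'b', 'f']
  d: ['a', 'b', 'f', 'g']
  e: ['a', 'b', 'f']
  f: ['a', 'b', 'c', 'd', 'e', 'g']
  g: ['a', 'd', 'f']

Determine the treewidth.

3

A width-3 tree decomposition is:
Bags: B1 = {a, b, d, f}  B2 = {a, d, f, g}  B3 = {a, b, c, f}  B4 = {a, b, e, f}
Tree: B1–B2, B1–B3, B3–B4
The largest bag has 4 vertices, giving width 3; this decomposition certifies tw(G) ≤ 3. For the lower bound, the 4 vertices {a, d, f, g} are pairwise adjacent, and any tree decomposition puts a clique entirely inside one bag — forcing width ≥ 3. Combining the bounds, tw(G) = 3.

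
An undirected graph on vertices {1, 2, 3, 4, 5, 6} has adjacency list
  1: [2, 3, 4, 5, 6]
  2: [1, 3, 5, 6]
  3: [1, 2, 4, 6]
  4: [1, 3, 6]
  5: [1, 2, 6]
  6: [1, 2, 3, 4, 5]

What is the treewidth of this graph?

A width-3 tree decomposition is:
Bags: B1 = {1, 2, 5, 6}  B2 = {1, 2, 3, 6}  B3 = {1, 3, 4, 6}
Tree: B1–B2, B2–B3
The largest bag has 4 vertices, giving width 3; this decomposition certifies tw(G) ≤ 3. On the other hand G contains the 4-clique {1, 2, 3, 6}. A clique must lie in a single bag of any decomposition, so no decomposition can have width below 3. Hence tw(G) = 3 exactly.

3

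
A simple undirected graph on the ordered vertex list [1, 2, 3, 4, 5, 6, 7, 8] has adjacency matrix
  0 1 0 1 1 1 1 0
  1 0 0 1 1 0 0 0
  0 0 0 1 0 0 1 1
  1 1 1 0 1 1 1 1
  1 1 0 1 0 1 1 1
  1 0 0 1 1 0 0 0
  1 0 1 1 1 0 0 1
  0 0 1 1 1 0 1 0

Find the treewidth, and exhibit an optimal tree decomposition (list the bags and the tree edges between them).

Treewidth 3.
One optimal decomposition is:
Bags: B1 = {4, 5, 7, 8}  B2 = {1, 4, 5, 7}  B3 = {1, 2, 4, 5}  B4 = {3, 4, 7, 8}  B5 = {1, 4, 5, 6}
Tree: B1–B2, B2–B3, B1–B4, B3–B5

Each bag holds 4 vertices, so the decomposition has width 3, which upper-bounds the treewidth. On the other hand G contains the 4-clique {3, 4, 7, 8}. A clique must lie in a single bag of any decomposition, so no decomposition can have width below 3. Combining the bounds, tw(G) = 3.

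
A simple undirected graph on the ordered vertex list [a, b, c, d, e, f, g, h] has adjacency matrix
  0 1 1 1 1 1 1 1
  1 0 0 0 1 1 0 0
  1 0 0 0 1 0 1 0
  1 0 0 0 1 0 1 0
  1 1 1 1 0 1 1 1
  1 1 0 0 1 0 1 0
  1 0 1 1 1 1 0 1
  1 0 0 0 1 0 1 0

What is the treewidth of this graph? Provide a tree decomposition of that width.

Treewidth 3.
One such decomposition:
Bags: B1 = {a, b, e, f}  B2 = {a, e, f, g}  B3 = {a, e, g, h}  B4 = {a, c, e, g}  B5 = {a, d, e, g}
Tree: B1–B2, B2–B3, B3–B4, B3–B5

Each bag holds 4 vertices, so the decomposition has width 3, which upper-bounds the treewidth. On the other hand G contains the 4-clique {a, d, e, g}. A clique must lie in a single bag of any decomposition, so no decomposition can have width below 3. Combining the bounds, tw(G) = 3.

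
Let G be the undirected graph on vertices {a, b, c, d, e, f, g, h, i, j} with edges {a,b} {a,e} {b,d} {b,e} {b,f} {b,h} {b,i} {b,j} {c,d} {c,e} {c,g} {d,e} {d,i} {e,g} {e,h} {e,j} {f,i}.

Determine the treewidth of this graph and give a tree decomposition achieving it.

Every bag has size at most 3, so the width is 3 − 1 = 2 and tw(G) ≤ 2. On the other hand G contains the 3-clique {c, e, g}. A clique must lie in a single bag of any decomposition, so no decomposition can have width below 2. Hence tw(G) = 2 exactly.

Treewidth 2.
Bags: B1 = {b, d, i}  B2 = {b, d, e}  B3 = {c, d, e}  B4 = {a, b, e}  B5 = {b, e, h}  B6 = {b, f, i}  B7 = {b, e, j}  B8 = {c, e, g}
Tree: B1–B2, B2–B3, B2–B4, B2–B5, B1–B6, B2–B7, B3–B8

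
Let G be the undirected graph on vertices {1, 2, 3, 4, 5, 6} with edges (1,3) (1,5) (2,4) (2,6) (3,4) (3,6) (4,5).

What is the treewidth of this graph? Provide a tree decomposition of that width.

Treewidth 2.
One such decomposition:
Bags: B1 = {2, 3, 6}  B2 = {2, 3, 4}  B3 = {1, 3, 4}  B4 = {1, 4, 5}
Tree: B1–B2, B2–B3, B3–B4

The largest bag has 3 vertices, giving width 2; this decomposition certifies tw(G) ≤ 2. For the lower bound, G contains the cycle 6–2–4–3–6, so G is not a forest; only forests have treewidth ≤ 1, hence tw(G) ≥ 2. Hence tw(G) = 2 exactly.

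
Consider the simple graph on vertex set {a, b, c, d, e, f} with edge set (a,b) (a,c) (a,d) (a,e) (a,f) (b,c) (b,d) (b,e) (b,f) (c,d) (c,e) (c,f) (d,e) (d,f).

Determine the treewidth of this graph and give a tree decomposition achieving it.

The largest bag has 5 vertices, giving width 4; this decomposition certifies tw(G) ≤ 4. For the lower bound, the 5 vertices {a, b, c, d, e} are pairwise adjacent, and any tree decomposition puts a clique entirely inside one bag — forcing width ≥ 4. The upper and lower bounds meet at 4, so that is the treewidth.

Treewidth 4.
One optimal decomposition is:
Bags: B1 = {a, b, c, d, e}  B2 = {a, b, c, d, f}
Tree: B1–B2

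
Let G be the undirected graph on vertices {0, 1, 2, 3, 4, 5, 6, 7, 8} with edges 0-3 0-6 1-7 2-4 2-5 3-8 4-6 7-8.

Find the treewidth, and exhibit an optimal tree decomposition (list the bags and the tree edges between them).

Treewidth 1.
One such decomposition:
Bags: B1 = {2, 5}  B2 = {2, 4}  B3 = {4, 6}  B4 = {0, 6}  B5 = {0, 3}  B6 = {3, 8}  B7 = {7, 8}  B8 = {1, 7}
Tree: B1–B2, B2–B3, B3–B4, B4–B5, B5–B6, B6–B7, B7–B8

The largest bag has 2 vertices, giving width 1; this decomposition certifies tw(G) ≤ 1. Any graph with an edge has treewidth ≥ 1, and G has the edge 5–2. The upper and lower bounds meet at 1, so that is the treewidth.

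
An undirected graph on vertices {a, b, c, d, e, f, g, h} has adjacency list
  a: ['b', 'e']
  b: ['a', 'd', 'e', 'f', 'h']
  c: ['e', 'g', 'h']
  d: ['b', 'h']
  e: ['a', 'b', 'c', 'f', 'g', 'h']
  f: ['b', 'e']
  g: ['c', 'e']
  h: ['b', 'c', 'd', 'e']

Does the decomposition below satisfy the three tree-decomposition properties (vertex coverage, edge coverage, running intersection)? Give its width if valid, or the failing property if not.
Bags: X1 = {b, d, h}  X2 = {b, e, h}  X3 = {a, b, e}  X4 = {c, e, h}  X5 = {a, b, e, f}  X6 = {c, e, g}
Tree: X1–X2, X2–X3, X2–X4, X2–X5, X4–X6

No — bags containing vertex a are not connected in the tree.

A tree decomposition must satisfy three properties: every vertex lies in some bag; for every edge, both endpoints lie together in some bag; and for every vertex, the bags containing it form a connected subtree. Here bags containing vertex a are not connected in the tree, so the decomposition is invalid.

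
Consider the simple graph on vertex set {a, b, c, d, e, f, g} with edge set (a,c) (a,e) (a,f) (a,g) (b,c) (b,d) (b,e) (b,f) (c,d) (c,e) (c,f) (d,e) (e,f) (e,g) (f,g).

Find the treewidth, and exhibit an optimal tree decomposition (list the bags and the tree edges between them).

The largest bag has 4 vertices, giving width 3; this decomposition certifies tw(G) ≤ 3. On the other hand G contains the 4-clique {b, c, d, e}. A clique must lie in a single bag of any decomposition, so no decomposition can have width below 3. Therefore the treewidth is 3.

Treewidth 3.
One such decomposition:
Bags: B1 = {b, c, e, f}  B2 = {a, c, e, f}  B3 = {b, c, d, e}  B4 = {a, e, f, g}
Tree: B1–B2, B1–B3, B2–B4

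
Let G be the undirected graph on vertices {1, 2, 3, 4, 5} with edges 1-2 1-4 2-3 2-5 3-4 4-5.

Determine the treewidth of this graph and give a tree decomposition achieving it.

The largest bag has 3 vertices, giving width 2; this decomposition certifies tw(G) ≤ 2. The edges 3–2–1–4–3 form a cycle, so G is not a tree and its treewidth is at least 2. The upper and lower bounds meet at 2, so that is the treewidth.

Treewidth 2.
One such decomposition:
Bags: B1 = {2, 3, 4}  B2 = {1, 2, 4}  B3 = {2, 4, 5}
Tree: B1–B2, B2–B3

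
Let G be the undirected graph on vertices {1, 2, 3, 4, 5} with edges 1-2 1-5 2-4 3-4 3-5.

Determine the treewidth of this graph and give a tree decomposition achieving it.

Treewidth 2.
One such decomposition:
Bags: B1 = {1, 2, 5}  B2 = {2, 4, 5}  B3 = {3, 4, 5}
Tree: B1–B2, B2–B3

The largest bag has 3 vertices, giving width 2; this decomposition certifies tw(G) ≤ 2. Since 5–1–2–4–3–5 is a cycle in G, G is not acyclic. Forests are exactly the graphs of treewidth ≤ 1, so tw(G) ≥ 2. Combining the bounds, tw(G) = 2.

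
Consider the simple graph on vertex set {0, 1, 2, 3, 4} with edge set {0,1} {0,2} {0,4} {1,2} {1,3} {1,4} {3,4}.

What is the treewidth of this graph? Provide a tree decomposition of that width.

Treewidth 2.
One optimal decomposition is:
Bags: B1 = {0, 1, 4}  B2 = {0, 1, 2}  B3 = {1, 3, 4}
Tree: B1–B2, B1–B3

Each bag holds 3 vertices, so the decomposition has width 2, which upper-bounds the treewidth. For the lower bound, the 3 vertices {0, 1, 2} are pairwise adjacent, and any tree decomposition puts a clique entirely inside one bag — forcing width ≥ 2. Combining the bounds, tw(G) = 2.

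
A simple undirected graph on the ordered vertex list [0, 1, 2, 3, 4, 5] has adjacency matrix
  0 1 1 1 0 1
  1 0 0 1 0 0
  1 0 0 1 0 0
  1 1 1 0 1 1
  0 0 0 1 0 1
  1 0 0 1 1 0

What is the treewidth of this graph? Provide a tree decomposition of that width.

Treewidth 2.
Bags: B1 = {0, 3, 5}  B2 = {0, 2, 3}  B3 = {0, 1, 3}  B4 = {3, 4, 5}
Tree: B1–B2, B1–B3, B1–B4

Every bag has size at most 3, so the width is 3 − 1 = 2 and tw(G) ≤ 2. For the lower bound, the 3 vertices {0, 1, 3} are pairwise adjacent, and any tree decomposition puts a clique entirely inside one bag — forcing width ≥ 2. Hence tw(G) = 2 exactly.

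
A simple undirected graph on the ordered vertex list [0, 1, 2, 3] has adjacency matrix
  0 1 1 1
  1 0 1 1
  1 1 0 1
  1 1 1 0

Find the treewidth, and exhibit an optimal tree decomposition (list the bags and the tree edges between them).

A single bag containing all 4 vertices is trivially a valid decomposition of width 3. On the other hand G contains the 4-clique {0, 1, 2, 3}. A clique must lie in a single bag of any decomposition, so no decomposition can have width below 3. Combining the bounds, tw(G) = 3.

Treewidth 3.
One such decomposition:
Bags: B1 = {0, 1, 2, 3}
Tree: (single bag)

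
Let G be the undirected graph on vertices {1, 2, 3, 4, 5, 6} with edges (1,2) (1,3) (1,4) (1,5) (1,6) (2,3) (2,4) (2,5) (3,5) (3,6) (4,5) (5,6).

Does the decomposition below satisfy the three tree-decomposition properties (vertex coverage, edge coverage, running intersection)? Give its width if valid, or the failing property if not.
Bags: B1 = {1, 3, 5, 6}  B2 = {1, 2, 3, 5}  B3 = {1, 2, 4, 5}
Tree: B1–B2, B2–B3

Vertex coverage: the bags together contain {1, 2, 3, 4, 5, 6}, the full vertex set. Edge coverage: each edge of G has both endpoints in at least one bag. Running intersection: for every vertex, the bags containing it form a connected subtree. All three properties hold, so this is a valid tree decomposition of width max|bag| − 1 = 3, and hence tw(G) ≤ 3.

Yes; width 3.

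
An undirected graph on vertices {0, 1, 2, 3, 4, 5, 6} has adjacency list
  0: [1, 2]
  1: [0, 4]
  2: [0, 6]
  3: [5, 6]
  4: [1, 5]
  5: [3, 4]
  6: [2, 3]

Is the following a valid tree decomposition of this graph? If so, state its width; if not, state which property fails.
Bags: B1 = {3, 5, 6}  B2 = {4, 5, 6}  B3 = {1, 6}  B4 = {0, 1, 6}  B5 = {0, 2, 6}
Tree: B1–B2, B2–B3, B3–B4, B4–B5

No — edge (4,1) lies in no bag.

A tree decomposition must satisfy three properties: every vertex lies in some bag; for every edge, both endpoints lie together in some bag; and for every vertex, the bags containing it form a connected subtree. Here edge (4,1) lies in no bag, so the decomposition is invalid.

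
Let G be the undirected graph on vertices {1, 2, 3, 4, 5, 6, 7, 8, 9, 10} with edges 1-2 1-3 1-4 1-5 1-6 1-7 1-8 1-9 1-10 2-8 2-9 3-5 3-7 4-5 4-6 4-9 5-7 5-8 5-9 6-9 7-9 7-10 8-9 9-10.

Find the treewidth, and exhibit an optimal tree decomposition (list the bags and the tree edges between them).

Treewidth 3.
One such decomposition:
Bags: B1 = {1, 5, 8, 9}  B2 = {1, 5, 7, 9}  B3 = {1, 4, 5, 9}  B4 = {1, 7, 9, 10}  B5 = {1, 2, 8, 9}  B6 = {1, 4, 6, 9}  B7 = {1, 3, 5, 7}
Tree: B1–B2, B1–B3, B2–B4, B1–B5, B3–B6, B2–B7

The largest bag has 4 vertices, giving width 3; this decomposition certifies tw(G) ≤ 3. On the other hand G contains the 4-clique {1, 2, 8, 9}. A clique must lie in a single bag of any decomposition, so no decomposition can have width below 3. The upper and lower bounds meet at 3, so that is the treewidth.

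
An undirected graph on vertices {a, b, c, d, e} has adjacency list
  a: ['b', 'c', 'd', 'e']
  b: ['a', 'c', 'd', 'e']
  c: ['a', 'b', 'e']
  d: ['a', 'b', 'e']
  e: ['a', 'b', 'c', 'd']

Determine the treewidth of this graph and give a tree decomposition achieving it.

Treewidth 3.
One optimal decomposition is:
Bags: B1 = {a, b, c, e}  B2 = {a, b, d, e}
Tree: B1–B2

The largest bag has 4 vertices, giving width 3; this decomposition certifies tw(G) ≤ 3. Conversely, {a, b, d, e} is a clique of size 4, and the vertices of any clique must share a bag in every tree decomposition; so some bag has ≥ 4 vertices and tw(G) ≥ 3. Hence tw(G) = 3 exactly.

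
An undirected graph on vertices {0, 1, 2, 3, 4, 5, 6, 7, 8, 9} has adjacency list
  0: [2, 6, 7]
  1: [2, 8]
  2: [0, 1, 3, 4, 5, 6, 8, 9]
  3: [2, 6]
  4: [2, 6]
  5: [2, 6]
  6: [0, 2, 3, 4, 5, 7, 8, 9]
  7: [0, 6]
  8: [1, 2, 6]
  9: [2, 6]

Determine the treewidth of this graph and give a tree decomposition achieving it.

Treewidth 2.
One such decomposition:
Bags: B1 = {2, 5, 6}  B2 = {2, 6, 8}  B3 = {1, 2, 8}  B4 = {2, 4, 6}  B5 = {2, 3, 6}  B6 = {0, 2, 6}  B7 = {2, 6, 9}  B8 = {0, 6, 7}
Tree: B1–B2, B2–B3, B2–B4, B4–B5, B4–B6, B2–B7, B6–B8

Every bag has size at most 3, so the width is 3 − 1 = 2 and tw(G) ≤ 2. On the other hand G contains the 3-clique {1, 2, 8}. A clique must lie in a single bag of any decomposition, so no decomposition can have width below 2. Hence tw(G) = 2 exactly.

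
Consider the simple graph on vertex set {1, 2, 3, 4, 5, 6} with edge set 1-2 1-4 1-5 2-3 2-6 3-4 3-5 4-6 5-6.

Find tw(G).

A width-3 tree decomposition is:
Bags: B1 = {2, 3, 4, 5}  B2 = {1, 2, 4, 5}  B3 = {2, 4, 5, 6}
Tree: B1–B2, B2–B3
The largest bag has 4 vertices, giving width 3; this decomposition certifies tw(G) ≤ 3. For the lower bound: the 4 vertex sets {3,5}, {1,2}, {4}, {6} are disjoint, each induces a connected subgraph, and every pair is joined by at least one edge of G. Contracting each set to a single vertex therefore yields K_{4} as a minor, and since treewidth is minor-monotone, tw(G) ≥ tw(K_{4}) = 3. The upper and lower bounds meet at 3, so that is the treewidth.

3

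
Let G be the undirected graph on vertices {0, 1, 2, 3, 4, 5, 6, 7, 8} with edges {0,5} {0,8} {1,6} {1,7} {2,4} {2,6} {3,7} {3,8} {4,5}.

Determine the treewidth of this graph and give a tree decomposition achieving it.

Treewidth 2.
One such decomposition:
Bags: B1 = {2, 4, 5}  B2 = {0, 2, 5}  B3 = {0, 2, 8}  B4 = {2, 3, 8}  B5 = {2, 3, 7}  B6 = {1, 2, 7}  B7 = {1, 2, 6}
Tree: B1–B2, B2–B3, B3–B4, B4–B5, B5–B6, B6–B7

The largest bag has 3 vertices, giving width 2; this decomposition certifies tw(G) ≤ 2. The edges 2–4–5–0–8–3–7–1–6–2 form a cycle, so G is not a tree and its treewidth is at least 2. Therefore the treewidth is 2.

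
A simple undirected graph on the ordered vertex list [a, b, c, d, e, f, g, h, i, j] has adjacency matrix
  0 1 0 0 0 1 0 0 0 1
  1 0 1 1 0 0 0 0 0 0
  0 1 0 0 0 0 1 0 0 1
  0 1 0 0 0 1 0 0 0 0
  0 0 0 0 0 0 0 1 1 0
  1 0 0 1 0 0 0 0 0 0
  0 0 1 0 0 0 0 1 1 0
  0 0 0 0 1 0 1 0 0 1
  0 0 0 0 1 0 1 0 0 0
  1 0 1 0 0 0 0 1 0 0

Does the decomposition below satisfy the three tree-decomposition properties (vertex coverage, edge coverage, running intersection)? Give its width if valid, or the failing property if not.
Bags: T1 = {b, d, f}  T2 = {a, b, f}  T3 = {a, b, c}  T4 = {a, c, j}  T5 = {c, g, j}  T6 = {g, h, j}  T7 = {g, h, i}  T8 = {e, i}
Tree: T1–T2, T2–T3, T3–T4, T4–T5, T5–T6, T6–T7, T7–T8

No — edge (h,e) lies in no bag.

A tree decomposition must satisfy three properties: every vertex lies in some bag; for every edge, both endpoints lie together in some bag; and for every vertex, the bags containing it form a connected subtree. Here edge (h,e) lies in no bag, so the decomposition is invalid.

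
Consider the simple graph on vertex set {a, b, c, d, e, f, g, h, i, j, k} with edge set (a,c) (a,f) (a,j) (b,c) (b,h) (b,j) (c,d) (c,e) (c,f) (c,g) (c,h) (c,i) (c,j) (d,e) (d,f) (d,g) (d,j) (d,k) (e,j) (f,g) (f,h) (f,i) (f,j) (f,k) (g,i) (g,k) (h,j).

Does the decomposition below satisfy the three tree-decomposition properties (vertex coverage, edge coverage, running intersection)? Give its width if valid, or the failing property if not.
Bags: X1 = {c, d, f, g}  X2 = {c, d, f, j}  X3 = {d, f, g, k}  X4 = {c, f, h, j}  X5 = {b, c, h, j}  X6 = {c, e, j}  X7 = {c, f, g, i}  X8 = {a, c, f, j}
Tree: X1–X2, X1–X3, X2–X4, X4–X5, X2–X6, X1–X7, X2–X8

No — edge (d,e) lies in no bag.

A tree decomposition must satisfy three properties: every vertex lies in some bag; for every edge, both endpoints lie together in some bag; and for every vertex, the bags containing it form a connected subtree. Here edge (d,e) lies in no bag, so the decomposition is invalid.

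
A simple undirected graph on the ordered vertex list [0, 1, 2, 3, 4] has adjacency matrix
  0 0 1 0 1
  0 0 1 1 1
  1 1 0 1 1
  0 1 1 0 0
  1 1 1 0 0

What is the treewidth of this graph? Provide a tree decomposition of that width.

Each bag holds 3 vertices, so the decomposition has width 2, which upper-bounds the treewidth. Conversely, {0, 2, 4} is a clique of size 3, and the vertices of any clique must share a bag in every tree decomposition; so some bag has ≥ 3 vertices and tw(G) ≥ 2. Hence tw(G) = 2 exactly.

Treewidth 2.
One optimal decomposition is:
Bags: B1 = {1, 2, 3}  B2 = {1, 2, 4}  B3 = {0, 2, 4}
Tree: B1–B2, B2–B3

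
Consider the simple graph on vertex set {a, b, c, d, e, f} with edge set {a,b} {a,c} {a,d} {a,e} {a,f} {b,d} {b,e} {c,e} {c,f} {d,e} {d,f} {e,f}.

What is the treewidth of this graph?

A width-3 tree decomposition is:
Bags: B1 = {a, d, e, f}  B2 = {a, c, e, f}  B3 = {a, b, d, e}
Tree: B1–B2, B1–B3
Each bag holds 4 vertices, so the decomposition has width 3, which upper-bounds the treewidth. On the other hand G contains the 4-clique {a, d, e, f}. A clique must lie in a single bag of any decomposition, so no decomposition can have width below 3. The upper and lower bounds meet at 3, so that is the treewidth.

3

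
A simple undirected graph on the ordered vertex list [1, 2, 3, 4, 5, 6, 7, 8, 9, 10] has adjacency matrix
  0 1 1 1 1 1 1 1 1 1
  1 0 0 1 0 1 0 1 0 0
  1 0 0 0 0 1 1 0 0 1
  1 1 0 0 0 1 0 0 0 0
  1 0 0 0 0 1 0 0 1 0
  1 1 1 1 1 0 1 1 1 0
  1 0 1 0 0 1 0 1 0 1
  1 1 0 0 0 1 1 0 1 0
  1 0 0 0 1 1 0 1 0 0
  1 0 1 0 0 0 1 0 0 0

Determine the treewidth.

A width-3 tree decomposition is:
Bags: B1 = {1, 2, 6, 8}  B2 = {1, 2, 4, 6}  B3 = {1, 6, 8, 9}  B4 = {1, 6, 7, 8}  B5 = {1, 3, 6, 7}  B6 = {1, 5, 6, 9}  B7 = {1, 3, 7, 10}
Tree: B1–B2, B1–B3, B3–B4, B4–B5, B3–B6, B5–B7
Each bag holds 4 vertices, so the decomposition has width 3, which upper-bounds the treewidth. Conversely, {1, 3, 7, 10} is a clique of size 4, and the vertices of any clique must share a bag in every tree decomposition; so some bag has ≥ 4 vertices and tw(G) ≥ 3. The upper and lower bounds meet at 3, so that is the treewidth.

3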